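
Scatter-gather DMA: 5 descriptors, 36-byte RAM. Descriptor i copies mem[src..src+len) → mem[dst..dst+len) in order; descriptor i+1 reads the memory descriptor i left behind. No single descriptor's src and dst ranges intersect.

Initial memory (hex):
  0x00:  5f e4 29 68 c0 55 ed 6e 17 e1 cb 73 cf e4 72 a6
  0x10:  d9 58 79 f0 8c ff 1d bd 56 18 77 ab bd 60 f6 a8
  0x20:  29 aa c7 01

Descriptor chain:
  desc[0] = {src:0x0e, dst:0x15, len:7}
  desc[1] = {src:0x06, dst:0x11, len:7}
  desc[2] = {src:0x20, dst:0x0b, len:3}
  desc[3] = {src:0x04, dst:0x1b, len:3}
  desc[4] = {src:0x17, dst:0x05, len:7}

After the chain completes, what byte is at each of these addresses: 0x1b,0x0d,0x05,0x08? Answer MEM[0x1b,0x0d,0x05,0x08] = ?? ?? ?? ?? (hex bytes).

MEM[0x1b,0x0d,0x05,0x08] = c0 c7 cf f0

#0 dst[0x15+7] := {0x72,0xa6,0xd9,0x58,0x79,0xf0,0x8c}
#1 dst[0x11+7] := {0xed,0x6e,0x17,0xe1,0xcb,0x73,0xcf}
#2 dst[0x0b+3] := {0x29,0xaa,0xc7}
#3 dst[0x1b+3] := {0xc0,0x55,0xed}
#4 dst[0x05+7] := {0xcf,0x58,0x79,0xf0,0xc0,0x55,0xed}
query mem[0x1b]=0xc0, mem[0x0d]=0xc7, mem[0x05]=0xcf, mem[0x08]=0xf0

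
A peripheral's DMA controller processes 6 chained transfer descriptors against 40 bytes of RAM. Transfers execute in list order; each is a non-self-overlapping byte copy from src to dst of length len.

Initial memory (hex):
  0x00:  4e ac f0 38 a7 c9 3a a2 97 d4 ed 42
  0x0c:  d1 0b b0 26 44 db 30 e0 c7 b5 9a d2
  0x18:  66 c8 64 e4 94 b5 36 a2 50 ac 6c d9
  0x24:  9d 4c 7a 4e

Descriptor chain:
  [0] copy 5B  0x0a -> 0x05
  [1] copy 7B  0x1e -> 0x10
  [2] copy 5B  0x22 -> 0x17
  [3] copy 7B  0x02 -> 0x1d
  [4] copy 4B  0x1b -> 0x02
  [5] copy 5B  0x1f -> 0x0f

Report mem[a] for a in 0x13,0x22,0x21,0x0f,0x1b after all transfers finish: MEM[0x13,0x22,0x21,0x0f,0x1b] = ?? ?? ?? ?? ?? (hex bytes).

MEM[0x13,0x22,0x21,0x0f,0x1b] = 0b d1 42 a7 7a

#0 dst[0x05+5] := {0xed,0x42,0xd1,0x0b,0xb0}
#1 dst[0x10+7] := {0x36,0xa2,0x50,0xac,0x6c,0xd9,0x9d}
#2 dst[0x17+5] := {0x6c,0xd9,0x9d,0x4c,0x7a}
#3 dst[0x1d+7] := {0xf0,0x38,0xa7,0xed,0x42,0xd1,0x0b}
#4 dst[0x02+4] := {0x7a,0x94,0xf0,0x38}
#5 dst[0x0f+5] := {0xa7,0xed,0x42,0xd1,0x0b}
query mem[0x13]=0x0b, mem[0x22]=0xd1, mem[0x21]=0x42, mem[0x0f]=0xa7, mem[0x1b]=0x7a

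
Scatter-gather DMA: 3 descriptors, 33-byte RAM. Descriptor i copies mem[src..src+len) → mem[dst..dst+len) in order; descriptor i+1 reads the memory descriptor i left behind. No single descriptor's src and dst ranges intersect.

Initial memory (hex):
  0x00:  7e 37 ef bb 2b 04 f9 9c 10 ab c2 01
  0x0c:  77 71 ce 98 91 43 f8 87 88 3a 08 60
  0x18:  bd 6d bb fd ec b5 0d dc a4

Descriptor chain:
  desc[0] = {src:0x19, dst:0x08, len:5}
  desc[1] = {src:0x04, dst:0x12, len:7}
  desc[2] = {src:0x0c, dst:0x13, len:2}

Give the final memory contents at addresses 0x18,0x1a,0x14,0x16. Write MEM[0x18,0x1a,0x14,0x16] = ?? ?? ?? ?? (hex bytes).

MEM[0x18,0x1a,0x14,0x16] = fd bb 71 6d

D0: mem[0x08..0x0c] <- [6d bb fd ec b5]
D1: mem[0x12..0x18] <- [2b 04 f9 9c 6d bb fd]
D2: mem[0x13..0x14] <- [b5 71]
query mem[0x18]=0xfd, mem[0x1a]=0xbb, mem[0x14]=0x71, mem[0x16]=0x6d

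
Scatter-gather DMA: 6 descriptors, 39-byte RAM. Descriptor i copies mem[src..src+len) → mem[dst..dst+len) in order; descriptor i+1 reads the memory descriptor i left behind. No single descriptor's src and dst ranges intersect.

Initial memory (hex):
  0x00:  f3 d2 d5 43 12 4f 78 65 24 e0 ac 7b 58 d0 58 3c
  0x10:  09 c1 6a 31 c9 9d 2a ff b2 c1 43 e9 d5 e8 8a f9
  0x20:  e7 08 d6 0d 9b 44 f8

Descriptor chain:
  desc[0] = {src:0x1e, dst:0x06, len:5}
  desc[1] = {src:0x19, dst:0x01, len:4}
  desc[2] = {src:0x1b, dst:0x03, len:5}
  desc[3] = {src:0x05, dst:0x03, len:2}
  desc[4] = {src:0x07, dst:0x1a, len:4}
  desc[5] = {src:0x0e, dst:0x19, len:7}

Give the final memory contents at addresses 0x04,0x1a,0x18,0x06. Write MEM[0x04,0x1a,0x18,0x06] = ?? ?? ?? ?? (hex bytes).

MEM[0x04,0x1a,0x18,0x06] = 8a 3c b2 8a

[0] 0x1e->0x06 len=5 : 8a f9 e7 08 d6
[1] 0x19->0x01 len=4 : c1 43 e9 d5
[2] 0x1b->0x03 len=5 : e9 d5 e8 8a f9
[3] 0x05->0x03 len=2 : e8 8a
[4] 0x07->0x1a len=4 : f9 e7 08 d6
[5] 0x0e->0x19 len=7 : 58 3c 09 c1 6a 31 c9
query mem[0x04]=0x8a, mem[0x1a]=0x3c, mem[0x18]=0xb2, mem[0x06]=0x8a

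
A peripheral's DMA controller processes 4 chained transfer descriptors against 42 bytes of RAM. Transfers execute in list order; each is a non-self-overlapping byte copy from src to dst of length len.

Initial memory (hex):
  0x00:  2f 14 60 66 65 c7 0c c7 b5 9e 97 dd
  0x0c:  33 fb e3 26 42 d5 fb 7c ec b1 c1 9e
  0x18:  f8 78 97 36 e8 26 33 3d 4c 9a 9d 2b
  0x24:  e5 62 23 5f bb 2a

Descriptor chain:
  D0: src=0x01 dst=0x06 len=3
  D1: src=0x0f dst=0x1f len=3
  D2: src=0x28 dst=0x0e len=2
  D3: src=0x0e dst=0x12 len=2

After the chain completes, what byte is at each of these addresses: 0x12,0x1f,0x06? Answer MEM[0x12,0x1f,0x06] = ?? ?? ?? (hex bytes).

MEM[0x12,0x1f,0x06] = bb 26 14

[0] 0x01->0x06 len=3 : 14 60 66
[1] 0x0f->0x1f len=3 : 26 42 d5
[2] 0x28->0x0e len=2 : bb 2a
[3] 0x0e->0x12 len=2 : bb 2a
query mem[0x12]=0xbb, mem[0x1f]=0x26, mem[0x06]=0x14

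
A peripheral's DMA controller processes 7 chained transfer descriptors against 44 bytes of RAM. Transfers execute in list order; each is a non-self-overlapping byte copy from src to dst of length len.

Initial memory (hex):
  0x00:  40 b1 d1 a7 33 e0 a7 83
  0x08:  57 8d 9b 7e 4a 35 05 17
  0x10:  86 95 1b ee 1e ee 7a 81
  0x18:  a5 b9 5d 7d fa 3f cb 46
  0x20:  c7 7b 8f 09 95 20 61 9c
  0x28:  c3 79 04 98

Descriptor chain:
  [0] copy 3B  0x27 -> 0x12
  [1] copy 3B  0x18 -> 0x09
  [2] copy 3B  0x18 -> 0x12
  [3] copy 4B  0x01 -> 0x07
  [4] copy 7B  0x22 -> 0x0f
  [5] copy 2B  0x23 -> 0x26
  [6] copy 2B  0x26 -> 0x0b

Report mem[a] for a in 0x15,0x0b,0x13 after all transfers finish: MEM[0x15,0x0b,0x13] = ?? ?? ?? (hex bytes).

MEM[0x15,0x0b,0x13] = c3 09 61

D0: mem[0x12..0x14] <- [9c c3 79]
D1: mem[0x09..0x0b] <- [a5 b9 5d]
D2: mem[0x12..0x14] <- [a5 b9 5d]
D3: mem[0x07..0x0a] <- [b1 d1 a7 33]
D4: mem[0x0f..0x15] <- [8f 09 95 20 61 9c c3]
D5: mem[0x26..0x27] <- [09 95]
D6: mem[0x0b..0x0c] <- [09 95]
query mem[0x15]=0xc3, mem[0x0b]=0x09, mem[0x13]=0x61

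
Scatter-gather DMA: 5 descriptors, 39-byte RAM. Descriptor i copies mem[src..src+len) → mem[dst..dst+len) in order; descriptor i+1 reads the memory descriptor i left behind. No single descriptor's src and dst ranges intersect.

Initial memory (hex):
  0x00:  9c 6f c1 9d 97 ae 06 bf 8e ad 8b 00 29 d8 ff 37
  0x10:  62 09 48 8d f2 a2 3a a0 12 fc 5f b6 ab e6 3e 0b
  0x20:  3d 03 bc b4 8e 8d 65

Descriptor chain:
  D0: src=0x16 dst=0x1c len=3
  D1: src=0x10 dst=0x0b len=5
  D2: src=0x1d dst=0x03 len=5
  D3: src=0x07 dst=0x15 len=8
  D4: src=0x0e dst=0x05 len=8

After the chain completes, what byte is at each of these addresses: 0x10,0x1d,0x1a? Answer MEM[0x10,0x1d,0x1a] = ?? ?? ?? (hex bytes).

[0] 0x16->0x1c len=3 : 3a a0 12
[1] 0x10->0x0b len=5 : 62 09 48 8d f2
[2] 0x1d->0x03 len=5 : a0 12 0b 3d 03
[3] 0x07->0x15 len=8 : 03 8e ad 8b 62 09 48 8d
[4] 0x0e->0x05 len=8 : 8d f2 62 09 48 8d f2 03
query mem[0x10]=0x62, mem[0x1d]=0xa0, mem[0x1a]=0x09

MEM[0x10,0x1d,0x1a] = 62 a0 09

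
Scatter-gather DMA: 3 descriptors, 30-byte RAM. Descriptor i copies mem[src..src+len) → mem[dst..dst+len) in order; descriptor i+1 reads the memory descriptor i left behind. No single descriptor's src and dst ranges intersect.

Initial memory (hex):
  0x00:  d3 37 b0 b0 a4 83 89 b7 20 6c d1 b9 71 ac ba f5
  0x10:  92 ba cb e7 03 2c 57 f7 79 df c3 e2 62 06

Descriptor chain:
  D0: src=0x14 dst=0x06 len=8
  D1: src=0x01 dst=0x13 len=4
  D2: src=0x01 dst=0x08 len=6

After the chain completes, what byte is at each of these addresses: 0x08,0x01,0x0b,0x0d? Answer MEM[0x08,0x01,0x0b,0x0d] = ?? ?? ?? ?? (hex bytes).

D0: mem[0x06..0x0d] <- [03 2c 57 f7 79 df c3 e2]
D1: mem[0x13..0x16] <- [37 b0 b0 a4]
D2: mem[0x08..0x0d] <- [37 b0 b0 a4 83 03]
query mem[0x08]=0x37, mem[0x01]=0x37, mem[0x0b]=0xa4, mem[0x0d]=0x03

MEM[0x08,0x01,0x0b,0x0d] = 37 37 a4 03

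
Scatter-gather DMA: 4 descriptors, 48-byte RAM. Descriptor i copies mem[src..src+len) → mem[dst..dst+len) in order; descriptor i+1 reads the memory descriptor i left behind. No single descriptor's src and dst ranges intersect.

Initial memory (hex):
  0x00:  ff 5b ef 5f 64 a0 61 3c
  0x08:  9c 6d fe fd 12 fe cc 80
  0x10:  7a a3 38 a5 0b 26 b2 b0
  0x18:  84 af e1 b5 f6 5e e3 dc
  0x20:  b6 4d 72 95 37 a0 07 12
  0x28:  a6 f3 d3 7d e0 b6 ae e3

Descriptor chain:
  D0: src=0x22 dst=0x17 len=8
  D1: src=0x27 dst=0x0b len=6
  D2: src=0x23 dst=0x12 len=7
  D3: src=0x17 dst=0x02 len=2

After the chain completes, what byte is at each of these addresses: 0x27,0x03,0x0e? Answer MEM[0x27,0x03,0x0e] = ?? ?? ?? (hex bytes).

  after D0: wrote 8B at 0x17 = 729537a00712a6f3
  after D1: wrote 6B at 0x0b = 12a6f3d37de0
  after D2: wrote 7B at 0x12 = 9537a00712a6f3
  after D3: wrote 2B at 0x02 = a6f3
query mem[0x27]=0x12, mem[0x03]=0xf3, mem[0x0e]=0xd3

MEM[0x27,0x03,0x0e] = 12 f3 d3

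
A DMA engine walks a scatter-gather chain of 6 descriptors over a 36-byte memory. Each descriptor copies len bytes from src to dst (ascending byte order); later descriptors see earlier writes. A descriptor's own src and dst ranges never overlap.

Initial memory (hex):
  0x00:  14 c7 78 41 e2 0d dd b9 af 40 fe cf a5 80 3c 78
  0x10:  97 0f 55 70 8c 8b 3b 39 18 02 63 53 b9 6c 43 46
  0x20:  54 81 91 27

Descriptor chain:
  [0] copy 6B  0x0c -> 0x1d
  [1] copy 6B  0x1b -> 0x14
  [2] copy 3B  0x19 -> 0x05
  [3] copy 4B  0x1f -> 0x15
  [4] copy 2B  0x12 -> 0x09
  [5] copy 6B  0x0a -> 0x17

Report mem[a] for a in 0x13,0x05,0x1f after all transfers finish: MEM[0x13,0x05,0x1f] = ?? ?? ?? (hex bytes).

[0] 0x0c->0x1d len=6 : a5 80 3c 78 97 0f
[1] 0x1b->0x14 len=6 : 53 b9 a5 80 3c 78
[2] 0x19->0x05 len=3 : 78 63 53
[3] 0x1f->0x15 len=4 : 3c 78 97 0f
[4] 0x12->0x09 len=2 : 55 70
[5] 0x0a->0x17 len=6 : 70 cf a5 80 3c 78
query mem[0x13]=0x70, mem[0x05]=0x78, mem[0x1f]=0x3c

MEM[0x13,0x05,0x1f] = 70 78 3c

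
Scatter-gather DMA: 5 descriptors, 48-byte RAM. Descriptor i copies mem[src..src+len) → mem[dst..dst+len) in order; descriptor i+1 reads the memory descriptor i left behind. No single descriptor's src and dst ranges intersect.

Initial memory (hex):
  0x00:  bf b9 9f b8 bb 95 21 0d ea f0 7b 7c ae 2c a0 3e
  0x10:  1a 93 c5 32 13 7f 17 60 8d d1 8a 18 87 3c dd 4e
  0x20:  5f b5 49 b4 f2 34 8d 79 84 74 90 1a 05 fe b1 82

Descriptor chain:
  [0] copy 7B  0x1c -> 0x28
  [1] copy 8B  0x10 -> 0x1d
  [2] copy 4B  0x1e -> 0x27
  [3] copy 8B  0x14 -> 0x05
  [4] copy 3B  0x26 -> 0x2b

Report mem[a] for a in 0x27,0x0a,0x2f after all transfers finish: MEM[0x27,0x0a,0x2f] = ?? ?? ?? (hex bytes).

MEM[0x27,0x0a,0x2f] = 93 d1 82

D0: mem[0x28..0x2e] <- [87 3c dd 4e 5f b5 49]
D1: mem[0x1d..0x24] <- [1a 93 c5 32 13 7f 17 60]
D2: mem[0x27..0x2a] <- [93 c5 32 13]
D3: mem[0x05..0x0c] <- [13 7f 17 60 8d d1 8a 18]
D4: mem[0x2b..0x2d] <- [8d 93 c5]
query mem[0x27]=0x93, mem[0x0a]=0xd1, mem[0x2f]=0x82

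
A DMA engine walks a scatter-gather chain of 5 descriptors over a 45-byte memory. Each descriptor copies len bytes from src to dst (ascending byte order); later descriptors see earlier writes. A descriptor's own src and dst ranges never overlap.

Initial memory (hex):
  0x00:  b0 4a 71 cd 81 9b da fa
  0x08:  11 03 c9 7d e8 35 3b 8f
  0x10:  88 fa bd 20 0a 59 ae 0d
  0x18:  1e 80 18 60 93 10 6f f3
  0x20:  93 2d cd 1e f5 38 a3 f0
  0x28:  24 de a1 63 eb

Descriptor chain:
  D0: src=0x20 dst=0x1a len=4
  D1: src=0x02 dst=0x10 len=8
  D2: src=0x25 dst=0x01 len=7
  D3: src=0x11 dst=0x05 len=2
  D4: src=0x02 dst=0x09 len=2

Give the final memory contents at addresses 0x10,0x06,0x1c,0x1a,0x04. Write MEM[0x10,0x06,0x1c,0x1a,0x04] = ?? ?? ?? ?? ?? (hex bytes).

MEM[0x10,0x06,0x1c,0x1a,0x04] = 71 81 cd 93 24

  after D0: wrote 4B at 0x1a = 932dcd1e
  after D1: wrote 8B at 0x10 = 71cd819bdafa1103
  after D2: wrote 7B at 0x01 = 38a3f024dea163
  after D3: wrote 2B at 0x05 = cd81
  after D4: wrote 2B at 0x09 = a3f0
query mem[0x10]=0x71, mem[0x06]=0x81, mem[0x1c]=0xcd, mem[0x1a]=0x93, mem[0x04]=0x24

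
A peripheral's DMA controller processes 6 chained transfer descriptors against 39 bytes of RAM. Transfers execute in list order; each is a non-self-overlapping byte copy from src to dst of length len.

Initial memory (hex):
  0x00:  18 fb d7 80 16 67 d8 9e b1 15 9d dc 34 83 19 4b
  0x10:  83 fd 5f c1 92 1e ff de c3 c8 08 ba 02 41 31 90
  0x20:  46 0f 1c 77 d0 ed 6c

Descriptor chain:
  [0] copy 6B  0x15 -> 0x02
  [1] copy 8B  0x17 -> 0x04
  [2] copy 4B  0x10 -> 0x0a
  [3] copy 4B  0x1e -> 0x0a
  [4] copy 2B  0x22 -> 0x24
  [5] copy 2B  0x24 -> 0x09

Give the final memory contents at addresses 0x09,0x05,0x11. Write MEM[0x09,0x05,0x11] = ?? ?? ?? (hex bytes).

  after D0: wrote 6B at 0x02 = 1effdec3c808
  after D1: wrote 8B at 0x04 = dec3c808ba024131
  after D2: wrote 4B at 0x0a = 83fd5fc1
  after D3: wrote 4B at 0x0a = 3190460f
  after D4: wrote 2B at 0x24 = 1c77
  after D5: wrote 2B at 0x09 = 1c77
query mem[0x09]=0x1c, mem[0x05]=0xc3, mem[0x11]=0xfd

MEM[0x09,0x05,0x11] = 1c c3 fd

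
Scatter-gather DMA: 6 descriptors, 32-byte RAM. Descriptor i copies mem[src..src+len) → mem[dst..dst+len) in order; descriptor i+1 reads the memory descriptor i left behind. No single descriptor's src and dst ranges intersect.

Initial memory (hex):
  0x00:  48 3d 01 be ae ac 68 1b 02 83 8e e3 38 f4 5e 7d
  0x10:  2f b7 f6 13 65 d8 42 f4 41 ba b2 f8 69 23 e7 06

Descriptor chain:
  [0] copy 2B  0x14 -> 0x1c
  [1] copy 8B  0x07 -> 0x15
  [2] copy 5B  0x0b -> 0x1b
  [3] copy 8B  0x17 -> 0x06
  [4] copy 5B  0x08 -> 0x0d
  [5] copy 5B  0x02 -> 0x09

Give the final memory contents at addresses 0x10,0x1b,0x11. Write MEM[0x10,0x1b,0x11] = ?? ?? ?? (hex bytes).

MEM[0x10,0x1b,0x11] = 38 e3 f4

  after D0: wrote 2B at 0x1c = 65d8
  after D1: wrote 8B at 0x15 = 1b02838ee338f45e
  after D2: wrote 5B at 0x1b = e338f45e7d
  after D3: wrote 8B at 0x06 = 838ee338e338f45e
  after D4: wrote 5B at 0x0d = e338e338f4
  after D5: wrote 5B at 0x09 = 01beaeac83
query mem[0x10]=0x38, mem[0x1b]=0xe3, mem[0x11]=0xf4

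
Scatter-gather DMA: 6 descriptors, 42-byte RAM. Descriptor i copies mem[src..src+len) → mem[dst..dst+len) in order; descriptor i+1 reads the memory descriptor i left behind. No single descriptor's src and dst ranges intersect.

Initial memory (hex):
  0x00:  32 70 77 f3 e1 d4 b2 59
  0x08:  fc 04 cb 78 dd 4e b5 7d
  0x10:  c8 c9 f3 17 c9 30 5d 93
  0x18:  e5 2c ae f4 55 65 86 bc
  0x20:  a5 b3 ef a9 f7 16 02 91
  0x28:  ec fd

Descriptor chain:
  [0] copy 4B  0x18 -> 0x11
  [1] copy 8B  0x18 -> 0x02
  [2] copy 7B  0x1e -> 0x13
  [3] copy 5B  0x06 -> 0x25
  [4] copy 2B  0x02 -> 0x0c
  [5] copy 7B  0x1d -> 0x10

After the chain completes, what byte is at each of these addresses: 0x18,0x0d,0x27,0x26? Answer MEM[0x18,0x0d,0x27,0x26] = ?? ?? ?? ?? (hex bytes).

MEM[0x18,0x0d,0x27,0x26] = a9 2c 86 65

  after D0: wrote 4B at 0x11 = e52caef4
  after D1: wrote 8B at 0x02 = e52caef4556586bc
  after D2: wrote 7B at 0x13 = 86bca5b3efa9f7
  after D3: wrote 5B at 0x25 = 556586bccb
  after D4: wrote 2B at 0x0c = e52c
  after D5: wrote 7B at 0x10 = 6586bca5b3efa9
query mem[0x18]=0xa9, mem[0x0d]=0x2c, mem[0x27]=0x86, mem[0x26]=0x65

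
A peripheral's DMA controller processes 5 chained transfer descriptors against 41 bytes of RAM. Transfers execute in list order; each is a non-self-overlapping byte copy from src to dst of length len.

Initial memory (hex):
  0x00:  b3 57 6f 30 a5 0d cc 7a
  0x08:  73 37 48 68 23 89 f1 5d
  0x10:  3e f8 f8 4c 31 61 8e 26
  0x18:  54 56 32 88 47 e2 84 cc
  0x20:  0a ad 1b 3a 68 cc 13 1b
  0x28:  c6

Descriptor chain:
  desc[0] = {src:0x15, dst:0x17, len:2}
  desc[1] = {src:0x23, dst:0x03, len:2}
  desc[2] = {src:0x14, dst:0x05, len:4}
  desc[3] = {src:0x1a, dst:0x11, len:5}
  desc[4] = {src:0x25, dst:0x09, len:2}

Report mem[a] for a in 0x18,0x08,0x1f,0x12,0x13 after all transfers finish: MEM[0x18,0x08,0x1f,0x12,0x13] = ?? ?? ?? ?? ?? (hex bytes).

D0: mem[0x17..0x18] <- [61 8e]
D1: mem[0x03..0x04] <- [3a 68]
D2: mem[0x05..0x08] <- [31 61 8e 61]
D3: mem[0x11..0x15] <- [32 88 47 e2 84]
D4: mem[0x09..0x0a] <- [cc 13]
query mem[0x18]=0x8e, mem[0x08]=0x61, mem[0x1f]=0xcc, mem[0x12]=0x88, mem[0x13]=0x47

MEM[0x18,0x08,0x1f,0x12,0x13] = 8e 61 cc 88 47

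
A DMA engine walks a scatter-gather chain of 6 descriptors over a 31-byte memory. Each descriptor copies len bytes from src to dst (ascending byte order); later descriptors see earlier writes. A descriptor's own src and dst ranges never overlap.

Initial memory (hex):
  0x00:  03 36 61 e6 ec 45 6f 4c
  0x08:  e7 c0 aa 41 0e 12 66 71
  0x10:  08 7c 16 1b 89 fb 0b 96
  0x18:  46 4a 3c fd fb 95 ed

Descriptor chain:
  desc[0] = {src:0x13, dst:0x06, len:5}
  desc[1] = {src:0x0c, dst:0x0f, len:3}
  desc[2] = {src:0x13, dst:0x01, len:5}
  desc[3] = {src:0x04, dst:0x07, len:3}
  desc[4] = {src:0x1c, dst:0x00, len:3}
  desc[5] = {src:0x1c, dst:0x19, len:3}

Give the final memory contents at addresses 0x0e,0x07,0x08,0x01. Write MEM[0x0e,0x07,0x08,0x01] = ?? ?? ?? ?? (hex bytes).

MEM[0x0e,0x07,0x08,0x01] = 66 0b 96 95

#0 dst[0x06+5] := {0x1b,0x89,0xfb,0x0b,0x96}
#1 dst[0x0f+3] := {0x0e,0x12,0x66}
#2 dst[0x01+5] := {0x1b,0x89,0xfb,0x0b,0x96}
#3 dst[0x07+3] := {0x0b,0x96,0x1b}
#4 dst[0x00+3] := {0xfb,0x95,0xed}
#5 dst[0x19+3] := {0xfb,0x95,0xed}
query mem[0x0e]=0x66, mem[0x07]=0x0b, mem[0x08]=0x96, mem[0x01]=0x95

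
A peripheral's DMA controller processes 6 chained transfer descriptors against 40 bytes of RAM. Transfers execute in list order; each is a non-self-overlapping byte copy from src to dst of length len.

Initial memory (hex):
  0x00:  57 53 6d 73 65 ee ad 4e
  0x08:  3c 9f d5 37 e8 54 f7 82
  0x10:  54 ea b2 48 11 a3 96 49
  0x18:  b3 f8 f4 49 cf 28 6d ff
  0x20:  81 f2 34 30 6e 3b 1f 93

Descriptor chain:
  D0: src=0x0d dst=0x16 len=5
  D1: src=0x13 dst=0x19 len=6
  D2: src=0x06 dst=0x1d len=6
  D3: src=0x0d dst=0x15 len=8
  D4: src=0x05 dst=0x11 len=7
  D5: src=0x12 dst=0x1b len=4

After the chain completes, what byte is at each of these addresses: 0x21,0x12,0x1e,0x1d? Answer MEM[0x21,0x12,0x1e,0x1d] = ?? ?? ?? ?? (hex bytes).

MEM[0x21,0x12,0x1e,0x1d] = d5 ad 9f 3c

[0] 0x0d->0x16 len=5 : 54 f7 82 54 ea
[1] 0x13->0x19 len=6 : 48 11 a3 54 f7 82
[2] 0x06->0x1d len=6 : ad 4e 3c 9f d5 37
[3] 0x0d->0x15 len=8 : 54 f7 82 54 ea b2 48 11
[4] 0x05->0x11 len=7 : ee ad 4e 3c 9f d5 37
[5] 0x12->0x1b len=4 : ad 4e 3c 9f
query mem[0x21]=0xd5, mem[0x12]=0xad, mem[0x1e]=0x9f, mem[0x1d]=0x3c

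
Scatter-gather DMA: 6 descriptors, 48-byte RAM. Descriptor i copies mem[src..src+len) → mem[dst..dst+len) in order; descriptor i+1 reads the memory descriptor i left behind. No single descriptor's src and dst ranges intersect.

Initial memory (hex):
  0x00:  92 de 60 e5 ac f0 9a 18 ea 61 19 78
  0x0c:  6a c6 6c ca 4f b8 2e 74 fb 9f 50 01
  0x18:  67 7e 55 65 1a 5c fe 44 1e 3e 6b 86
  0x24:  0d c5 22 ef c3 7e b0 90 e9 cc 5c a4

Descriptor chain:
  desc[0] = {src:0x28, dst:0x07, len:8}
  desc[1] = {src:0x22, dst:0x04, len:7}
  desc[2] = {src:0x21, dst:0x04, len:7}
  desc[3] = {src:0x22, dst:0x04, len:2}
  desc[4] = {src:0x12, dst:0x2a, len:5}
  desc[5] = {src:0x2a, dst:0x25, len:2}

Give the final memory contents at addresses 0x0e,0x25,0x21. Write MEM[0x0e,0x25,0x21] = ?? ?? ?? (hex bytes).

[0] 0x28->0x07 len=8 : c3 7e b0 90 e9 cc 5c a4
[1] 0x22->0x04 len=7 : 6b 86 0d c5 22 ef c3
[2] 0x21->0x04 len=7 : 3e 6b 86 0d c5 22 ef
[3] 0x22->0x04 len=2 : 6b 86
[4] 0x12->0x2a len=5 : 2e 74 fb 9f 50
[5] 0x2a->0x25 len=2 : 2e 74
query mem[0x0e]=0xa4, mem[0x25]=0x2e, mem[0x21]=0x3e

MEM[0x0e,0x25,0x21] = a4 2e 3e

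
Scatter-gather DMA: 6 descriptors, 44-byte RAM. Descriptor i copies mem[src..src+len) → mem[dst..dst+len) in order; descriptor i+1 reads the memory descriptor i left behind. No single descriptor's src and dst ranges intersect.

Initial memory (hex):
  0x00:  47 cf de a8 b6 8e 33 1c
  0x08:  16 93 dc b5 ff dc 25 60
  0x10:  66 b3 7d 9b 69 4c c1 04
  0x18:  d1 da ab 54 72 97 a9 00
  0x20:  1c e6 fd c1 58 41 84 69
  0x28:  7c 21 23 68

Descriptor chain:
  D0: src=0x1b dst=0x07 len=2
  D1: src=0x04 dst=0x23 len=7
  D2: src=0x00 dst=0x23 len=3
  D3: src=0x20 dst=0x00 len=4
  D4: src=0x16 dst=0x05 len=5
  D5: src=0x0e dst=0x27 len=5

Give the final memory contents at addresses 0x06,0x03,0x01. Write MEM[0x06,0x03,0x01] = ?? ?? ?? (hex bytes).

MEM[0x06,0x03,0x01] = 04 47 e6

  after D0: wrote 2B at 0x07 = 5472
  after D1: wrote 7B at 0x23 = b68e33547293dc
  after D2: wrote 3B at 0x23 = 47cfde
  after D3: wrote 4B at 0x00 = 1ce6fd47
  after D4: wrote 5B at 0x05 = c104d1daab
  after D5: wrote 5B at 0x27 = 256066b37d
query mem[0x06]=0x04, mem[0x03]=0x47, mem[0x01]=0xe6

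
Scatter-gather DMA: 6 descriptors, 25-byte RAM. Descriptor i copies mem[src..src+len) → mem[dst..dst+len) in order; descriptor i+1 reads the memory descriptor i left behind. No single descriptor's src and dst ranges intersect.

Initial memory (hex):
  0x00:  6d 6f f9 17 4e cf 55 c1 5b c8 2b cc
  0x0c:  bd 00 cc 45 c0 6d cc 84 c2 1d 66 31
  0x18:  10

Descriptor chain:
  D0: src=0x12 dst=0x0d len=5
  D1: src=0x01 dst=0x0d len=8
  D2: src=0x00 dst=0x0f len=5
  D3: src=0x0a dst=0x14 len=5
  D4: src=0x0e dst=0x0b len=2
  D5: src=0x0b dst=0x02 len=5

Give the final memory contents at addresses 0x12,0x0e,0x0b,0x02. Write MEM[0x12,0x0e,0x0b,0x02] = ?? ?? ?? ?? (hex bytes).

MEM[0x12,0x0e,0x0b,0x02] = 17 f9 f9 f9

[0] 0x12->0x0d len=5 : cc 84 c2 1d 66
[1] 0x01->0x0d len=8 : 6f f9 17 4e cf 55 c1 5b
[2] 0x00->0x0f len=5 : 6d 6f f9 17 4e
[3] 0x0a->0x14 len=5 : 2b cc bd 6f f9
[4] 0x0e->0x0b len=2 : f9 6d
[5] 0x0b->0x02 len=5 : f9 6d 6f f9 6d
query mem[0x12]=0x17, mem[0x0e]=0xf9, mem[0x0b]=0xf9, mem[0x02]=0xf9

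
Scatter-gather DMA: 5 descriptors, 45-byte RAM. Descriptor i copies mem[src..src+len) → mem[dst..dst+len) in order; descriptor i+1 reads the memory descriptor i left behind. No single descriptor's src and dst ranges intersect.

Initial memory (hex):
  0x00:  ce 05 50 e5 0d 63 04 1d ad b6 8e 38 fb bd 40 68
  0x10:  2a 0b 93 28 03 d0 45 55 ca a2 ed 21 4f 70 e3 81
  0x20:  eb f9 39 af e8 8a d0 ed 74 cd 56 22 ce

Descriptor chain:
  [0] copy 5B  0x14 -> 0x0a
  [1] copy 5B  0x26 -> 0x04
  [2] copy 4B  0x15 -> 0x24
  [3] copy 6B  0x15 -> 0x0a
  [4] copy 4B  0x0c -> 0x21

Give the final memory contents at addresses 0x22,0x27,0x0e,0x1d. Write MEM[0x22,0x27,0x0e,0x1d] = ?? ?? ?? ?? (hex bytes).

[0] 0x14->0x0a len=5 : 03 d0 45 55 ca
[1] 0x26->0x04 len=5 : d0 ed 74 cd 56
[2] 0x15->0x24 len=4 : d0 45 55 ca
[3] 0x15->0x0a len=6 : d0 45 55 ca a2 ed
[4] 0x0c->0x21 len=4 : 55 ca a2 ed
query mem[0x22]=0xca, mem[0x27]=0xca, mem[0x0e]=0xa2, mem[0x1d]=0x70

MEM[0x22,0x27,0x0e,0x1d] = ca ca a2 70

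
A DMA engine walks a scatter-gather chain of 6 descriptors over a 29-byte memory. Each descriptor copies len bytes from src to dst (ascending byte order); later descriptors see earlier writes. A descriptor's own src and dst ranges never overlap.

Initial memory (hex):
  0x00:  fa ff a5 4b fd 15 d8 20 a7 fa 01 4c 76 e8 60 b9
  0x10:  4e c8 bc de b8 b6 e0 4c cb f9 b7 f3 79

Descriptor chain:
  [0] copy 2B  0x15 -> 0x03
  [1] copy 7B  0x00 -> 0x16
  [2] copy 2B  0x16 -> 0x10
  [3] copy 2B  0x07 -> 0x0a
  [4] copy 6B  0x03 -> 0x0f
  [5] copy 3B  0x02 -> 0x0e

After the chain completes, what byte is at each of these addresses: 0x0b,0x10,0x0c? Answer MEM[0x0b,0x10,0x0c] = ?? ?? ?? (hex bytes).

MEM[0x0b,0x10,0x0c] = a7 e0 76

  after D0: wrote 2B at 0x03 = b6e0
  after D1: wrote 7B at 0x16 = faffa5b6e015d8
  after D2: wrote 2B at 0x10 = faff
  after D3: wrote 2B at 0x0a = 20a7
  after D4: wrote 6B at 0x0f = b6e015d820a7
  after D5: wrote 3B at 0x0e = a5b6e0
query mem[0x0b]=0xa7, mem[0x10]=0xe0, mem[0x0c]=0x76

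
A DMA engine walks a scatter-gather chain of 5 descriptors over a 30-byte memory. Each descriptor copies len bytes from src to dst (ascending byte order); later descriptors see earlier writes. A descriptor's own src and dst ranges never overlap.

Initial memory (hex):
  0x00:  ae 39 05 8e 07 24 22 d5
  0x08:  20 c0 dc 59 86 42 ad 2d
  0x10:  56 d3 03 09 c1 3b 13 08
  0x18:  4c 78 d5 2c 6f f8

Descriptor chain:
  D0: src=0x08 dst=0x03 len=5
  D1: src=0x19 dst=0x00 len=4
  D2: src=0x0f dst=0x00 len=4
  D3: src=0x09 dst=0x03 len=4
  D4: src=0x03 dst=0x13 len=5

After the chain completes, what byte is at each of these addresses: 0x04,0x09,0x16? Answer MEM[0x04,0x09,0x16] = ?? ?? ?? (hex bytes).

MEM[0x04,0x09,0x16] = dc c0 86

  after D0: wrote 5B at 0x03 = 20c0dc5986
  after D1: wrote 4B at 0x00 = 78d52c6f
  after D2: wrote 4B at 0x00 = 2d56d303
  after D3: wrote 4B at 0x03 = c0dc5986
  after D4: wrote 5B at 0x13 = c0dc598686
query mem[0x04]=0xdc, mem[0x09]=0xc0, mem[0x16]=0x86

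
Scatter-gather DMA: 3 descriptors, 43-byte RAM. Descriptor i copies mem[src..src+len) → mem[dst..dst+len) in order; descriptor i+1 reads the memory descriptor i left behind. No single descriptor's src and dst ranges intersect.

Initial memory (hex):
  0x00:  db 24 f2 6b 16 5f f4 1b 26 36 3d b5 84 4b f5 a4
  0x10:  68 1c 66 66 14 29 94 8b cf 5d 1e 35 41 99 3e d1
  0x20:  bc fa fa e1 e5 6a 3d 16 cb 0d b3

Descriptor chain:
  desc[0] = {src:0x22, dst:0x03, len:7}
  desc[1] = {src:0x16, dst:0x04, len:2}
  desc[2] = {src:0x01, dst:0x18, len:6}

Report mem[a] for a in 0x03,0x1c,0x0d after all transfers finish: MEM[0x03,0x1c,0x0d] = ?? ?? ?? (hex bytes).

D0: mem[0x03..0x09] <- [fa e1 e5 6a 3d 16 cb]
D1: mem[0x04..0x05] <- [94 8b]
D2: mem[0x18..0x1d] <- [24 f2 fa 94 8b 6a]
query mem[0x03]=0xfa, mem[0x1c]=0x8b, mem[0x0d]=0x4b

MEM[0x03,0x1c,0x0d] = fa 8b 4b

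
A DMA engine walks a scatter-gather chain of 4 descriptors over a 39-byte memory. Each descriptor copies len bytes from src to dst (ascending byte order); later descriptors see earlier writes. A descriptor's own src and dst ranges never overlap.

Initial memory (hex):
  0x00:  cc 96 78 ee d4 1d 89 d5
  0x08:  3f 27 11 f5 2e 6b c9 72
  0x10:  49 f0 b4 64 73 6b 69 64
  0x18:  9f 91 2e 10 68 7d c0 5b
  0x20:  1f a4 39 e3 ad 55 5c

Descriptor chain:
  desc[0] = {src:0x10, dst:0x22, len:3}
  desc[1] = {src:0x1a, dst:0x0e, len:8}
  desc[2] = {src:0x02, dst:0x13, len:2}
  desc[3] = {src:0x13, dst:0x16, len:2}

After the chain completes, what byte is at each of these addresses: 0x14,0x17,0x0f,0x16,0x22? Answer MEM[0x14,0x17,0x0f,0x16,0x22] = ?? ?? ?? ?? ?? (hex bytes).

MEM[0x14,0x17,0x0f,0x16,0x22] = ee ee 10 78 49

D0: mem[0x22..0x24] <- [49 f0 b4]
D1: mem[0x0e..0x15] <- [2e 10 68 7d c0 5b 1f a4]
D2: mem[0x13..0x14] <- [78 ee]
D3: mem[0x16..0x17] <- [78 ee]
query mem[0x14]=0xee, mem[0x17]=0xee, mem[0x0f]=0x10, mem[0x16]=0x78, mem[0x22]=0x49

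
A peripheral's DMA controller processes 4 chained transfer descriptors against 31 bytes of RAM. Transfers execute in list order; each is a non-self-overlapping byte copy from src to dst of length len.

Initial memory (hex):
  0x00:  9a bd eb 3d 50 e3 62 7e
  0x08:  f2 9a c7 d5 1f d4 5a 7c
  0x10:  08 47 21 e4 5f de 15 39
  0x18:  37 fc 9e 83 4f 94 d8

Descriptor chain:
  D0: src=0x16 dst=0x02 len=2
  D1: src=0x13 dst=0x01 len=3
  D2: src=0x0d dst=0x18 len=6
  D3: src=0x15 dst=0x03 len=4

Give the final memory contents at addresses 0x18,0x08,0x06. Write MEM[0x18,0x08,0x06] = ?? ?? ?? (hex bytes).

MEM[0x18,0x08,0x06] = d4 f2 d4

  after D0: wrote 2B at 0x02 = 1539
  after D1: wrote 3B at 0x01 = e45fde
  after D2: wrote 6B at 0x18 = d45a7c084721
  after D3: wrote 4B at 0x03 = de1539d4
query mem[0x18]=0xd4, mem[0x08]=0xf2, mem[0x06]=0xd4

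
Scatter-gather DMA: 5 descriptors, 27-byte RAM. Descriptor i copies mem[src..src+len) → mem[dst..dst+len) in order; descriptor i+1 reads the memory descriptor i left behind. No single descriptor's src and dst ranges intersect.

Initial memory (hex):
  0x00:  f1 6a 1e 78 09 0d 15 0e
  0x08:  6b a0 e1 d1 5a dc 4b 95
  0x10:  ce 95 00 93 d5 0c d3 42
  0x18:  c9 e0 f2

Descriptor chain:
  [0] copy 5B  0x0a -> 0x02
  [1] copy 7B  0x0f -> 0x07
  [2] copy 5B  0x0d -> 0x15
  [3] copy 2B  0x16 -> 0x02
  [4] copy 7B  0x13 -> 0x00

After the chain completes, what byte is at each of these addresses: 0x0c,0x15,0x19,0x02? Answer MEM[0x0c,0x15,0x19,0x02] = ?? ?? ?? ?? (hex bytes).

  after D0: wrote 5B at 0x02 = e1d15adc4b
  after D1: wrote 7B at 0x07 = 95ce950093d50c
  after D2: wrote 5B at 0x15 = 0c4b95ce95
  after D3: wrote 2B at 0x02 = 4b95
  after D4: wrote 7B at 0x00 = 93d50c4b95ce95
query mem[0x0c]=0xd5, mem[0x15]=0x0c, mem[0x19]=0x95, mem[0x02]=0x0c

MEM[0x0c,0x15,0x19,0x02] = d5 0c 95 0c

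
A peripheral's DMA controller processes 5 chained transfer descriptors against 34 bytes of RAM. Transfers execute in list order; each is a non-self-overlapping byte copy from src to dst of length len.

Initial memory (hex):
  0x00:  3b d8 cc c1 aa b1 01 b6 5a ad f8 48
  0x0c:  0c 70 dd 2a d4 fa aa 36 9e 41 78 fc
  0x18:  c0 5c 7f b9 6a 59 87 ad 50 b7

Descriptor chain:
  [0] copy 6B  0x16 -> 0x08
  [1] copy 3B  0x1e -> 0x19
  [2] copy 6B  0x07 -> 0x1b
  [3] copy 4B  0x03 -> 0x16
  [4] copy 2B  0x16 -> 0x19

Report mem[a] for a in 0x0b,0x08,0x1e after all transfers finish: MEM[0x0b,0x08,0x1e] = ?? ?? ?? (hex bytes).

[0] 0x16->0x08 len=6 : 78 fc c0 5c 7f b9
[1] 0x1e->0x19 len=3 : 87 ad 50
[2] 0x07->0x1b len=6 : b6 78 fc c0 5c 7f
[3] 0x03->0x16 len=4 : c1 aa b1 01
[4] 0x16->0x19 len=2 : c1 aa
query mem[0x0b]=0x5c, mem[0x08]=0x78, mem[0x1e]=0xc0

MEM[0x0b,0x08,0x1e] = 5c 78 c0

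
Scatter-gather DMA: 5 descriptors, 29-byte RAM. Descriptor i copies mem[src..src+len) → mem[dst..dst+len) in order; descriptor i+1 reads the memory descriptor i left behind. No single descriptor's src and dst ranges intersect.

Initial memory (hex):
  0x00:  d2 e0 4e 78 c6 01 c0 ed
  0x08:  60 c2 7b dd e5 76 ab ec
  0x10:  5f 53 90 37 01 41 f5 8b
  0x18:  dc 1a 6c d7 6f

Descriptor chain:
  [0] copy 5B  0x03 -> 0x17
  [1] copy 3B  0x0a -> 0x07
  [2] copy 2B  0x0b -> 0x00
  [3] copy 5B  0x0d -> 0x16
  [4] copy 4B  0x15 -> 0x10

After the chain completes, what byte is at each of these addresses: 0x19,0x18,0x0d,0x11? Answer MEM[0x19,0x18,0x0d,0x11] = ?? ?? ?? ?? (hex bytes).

MEM[0x19,0x18,0x0d,0x11] = 5f ec 76 76

#0 dst[0x17+5] := {0x78,0xc6,0x01,0xc0,0xed}
#1 dst[0x07+3] := {0x7b,0xdd,0xe5}
#2 dst[0x00+2] := {0xdd,0xe5}
#3 dst[0x16+5] := {0x76,0xab,0xec,0x5f,0x53}
#4 dst[0x10+4] := {0x41,0x76,0xab,0xec}
query mem[0x19]=0x5f, mem[0x18]=0xec, mem[0x0d]=0x76, mem[0x11]=0x76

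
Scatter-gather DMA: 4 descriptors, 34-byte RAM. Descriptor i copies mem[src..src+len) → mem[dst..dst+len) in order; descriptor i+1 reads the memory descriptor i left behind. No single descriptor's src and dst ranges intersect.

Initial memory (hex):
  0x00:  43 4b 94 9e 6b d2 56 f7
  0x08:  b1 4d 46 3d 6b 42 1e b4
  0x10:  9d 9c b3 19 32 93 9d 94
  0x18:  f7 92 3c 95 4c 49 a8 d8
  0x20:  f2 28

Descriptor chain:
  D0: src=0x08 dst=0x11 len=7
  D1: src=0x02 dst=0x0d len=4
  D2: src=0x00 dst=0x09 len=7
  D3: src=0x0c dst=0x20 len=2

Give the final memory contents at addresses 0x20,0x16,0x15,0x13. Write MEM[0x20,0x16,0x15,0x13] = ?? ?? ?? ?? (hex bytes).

  after D0: wrote 7B at 0x11 = b14d463d6b421e
  after D1: wrote 4B at 0x0d = 949e6bd2
  after D2: wrote 7B at 0x09 = 434b949e6bd256
  after D3: wrote 2B at 0x20 = 9e6b
query mem[0x20]=0x9e, mem[0x16]=0x42, mem[0x15]=0x6b, mem[0x13]=0x46

MEM[0x20,0x16,0x15,0x13] = 9e 42 6b 46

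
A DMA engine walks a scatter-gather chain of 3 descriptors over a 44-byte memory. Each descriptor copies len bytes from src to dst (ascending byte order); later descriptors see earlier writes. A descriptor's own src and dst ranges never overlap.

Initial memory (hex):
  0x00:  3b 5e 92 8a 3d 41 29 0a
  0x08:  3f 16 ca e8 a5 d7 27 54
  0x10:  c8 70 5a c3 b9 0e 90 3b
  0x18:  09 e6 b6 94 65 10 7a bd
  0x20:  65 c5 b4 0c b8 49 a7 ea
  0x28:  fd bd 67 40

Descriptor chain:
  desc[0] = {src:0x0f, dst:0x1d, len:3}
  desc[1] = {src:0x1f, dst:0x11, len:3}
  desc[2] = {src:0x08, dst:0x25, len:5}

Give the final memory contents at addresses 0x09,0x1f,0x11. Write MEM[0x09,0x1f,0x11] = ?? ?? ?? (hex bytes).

#0 dst[0x1d+3] := {0x54,0xc8,0x70}
#1 dst[0x11+3] := {0x70,0x65,0xc5}
#2 dst[0x25+5] := {0x3f,0x16,0xca,0xe8,0xa5}
query mem[0x09]=0x16, mem[0x1f]=0x70, mem[0x11]=0x70

MEM[0x09,0x1f,0x11] = 16 70 70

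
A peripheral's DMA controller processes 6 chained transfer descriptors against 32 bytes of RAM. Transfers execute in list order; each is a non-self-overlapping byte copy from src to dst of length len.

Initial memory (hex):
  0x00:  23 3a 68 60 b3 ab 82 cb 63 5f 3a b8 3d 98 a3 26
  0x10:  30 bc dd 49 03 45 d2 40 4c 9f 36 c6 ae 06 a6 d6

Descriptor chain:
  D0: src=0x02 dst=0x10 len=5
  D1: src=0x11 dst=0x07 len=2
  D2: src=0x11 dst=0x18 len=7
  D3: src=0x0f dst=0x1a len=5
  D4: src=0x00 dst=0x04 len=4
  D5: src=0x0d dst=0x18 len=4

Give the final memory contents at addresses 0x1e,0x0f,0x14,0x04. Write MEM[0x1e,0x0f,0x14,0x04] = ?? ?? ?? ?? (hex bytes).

MEM[0x1e,0x0f,0x14,0x04] = ab 26 82 23

D0: mem[0x10..0x14] <- [68 60 b3 ab 82]
D1: mem[0x07..0x08] <- [60 b3]
D2: mem[0x18..0x1e] <- [60 b3 ab 82 45 d2 40]
D3: mem[0x1a..0x1e] <- [26 68 60 b3 ab]
D4: mem[0x04..0x07] <- [23 3a 68 60]
D5: mem[0x18..0x1b] <- [98 a3 26 68]
query mem[0x1e]=0xab, mem[0x0f]=0x26, mem[0x14]=0x82, mem[0x04]=0x23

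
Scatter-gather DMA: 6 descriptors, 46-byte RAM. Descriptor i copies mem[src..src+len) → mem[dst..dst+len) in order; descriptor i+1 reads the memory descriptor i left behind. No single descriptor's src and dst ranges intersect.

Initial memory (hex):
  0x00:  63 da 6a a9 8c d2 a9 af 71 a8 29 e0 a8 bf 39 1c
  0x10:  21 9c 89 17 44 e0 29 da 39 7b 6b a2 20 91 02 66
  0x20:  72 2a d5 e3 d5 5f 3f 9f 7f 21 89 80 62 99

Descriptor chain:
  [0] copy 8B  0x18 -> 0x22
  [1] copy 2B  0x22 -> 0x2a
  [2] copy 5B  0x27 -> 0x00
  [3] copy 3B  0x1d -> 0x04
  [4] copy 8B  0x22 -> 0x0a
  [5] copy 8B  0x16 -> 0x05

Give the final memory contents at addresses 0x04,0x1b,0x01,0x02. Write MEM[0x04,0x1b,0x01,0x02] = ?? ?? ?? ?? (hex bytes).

D0: mem[0x22..0x29] <- [39 7b 6b a2 20 91 02 66]
D1: mem[0x2a..0x2b] <- [39 7b]
D2: mem[0x00..0x04] <- [91 02 66 39 7b]
D3: mem[0x04..0x06] <- [91 02 66]
D4: mem[0x0a..0x11] <- [39 7b 6b a2 20 91 02 66]
D5: mem[0x05..0x0c] <- [29 da 39 7b 6b a2 20 91]
query mem[0x04]=0x91, mem[0x1b]=0xa2, mem[0x01]=0x02, mem[0x02]=0x66

MEM[0x04,0x1b,0x01,0x02] = 91 a2 02 66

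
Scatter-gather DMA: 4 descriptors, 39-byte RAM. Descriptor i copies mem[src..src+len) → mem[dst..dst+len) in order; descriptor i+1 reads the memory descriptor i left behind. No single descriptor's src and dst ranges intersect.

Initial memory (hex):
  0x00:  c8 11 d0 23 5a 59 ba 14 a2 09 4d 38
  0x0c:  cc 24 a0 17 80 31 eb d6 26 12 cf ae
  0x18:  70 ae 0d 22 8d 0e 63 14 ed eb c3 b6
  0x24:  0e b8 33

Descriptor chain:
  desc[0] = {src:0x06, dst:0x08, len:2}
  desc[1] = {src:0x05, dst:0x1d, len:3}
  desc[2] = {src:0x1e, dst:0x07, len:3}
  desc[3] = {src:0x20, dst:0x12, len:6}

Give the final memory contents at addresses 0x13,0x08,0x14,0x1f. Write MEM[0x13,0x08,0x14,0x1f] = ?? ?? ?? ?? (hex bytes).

MEM[0x13,0x08,0x14,0x1f] = eb 14 c3 14

D0: mem[0x08..0x09] <- [ba 14]
D1: mem[0x1d..0x1f] <- [59 ba 14]
D2: mem[0x07..0x09] <- [ba 14 ed]
D3: mem[0x12..0x17] <- [ed eb c3 b6 0e b8]
query mem[0x13]=0xeb, mem[0x08]=0x14, mem[0x14]=0xc3, mem[0x1f]=0x14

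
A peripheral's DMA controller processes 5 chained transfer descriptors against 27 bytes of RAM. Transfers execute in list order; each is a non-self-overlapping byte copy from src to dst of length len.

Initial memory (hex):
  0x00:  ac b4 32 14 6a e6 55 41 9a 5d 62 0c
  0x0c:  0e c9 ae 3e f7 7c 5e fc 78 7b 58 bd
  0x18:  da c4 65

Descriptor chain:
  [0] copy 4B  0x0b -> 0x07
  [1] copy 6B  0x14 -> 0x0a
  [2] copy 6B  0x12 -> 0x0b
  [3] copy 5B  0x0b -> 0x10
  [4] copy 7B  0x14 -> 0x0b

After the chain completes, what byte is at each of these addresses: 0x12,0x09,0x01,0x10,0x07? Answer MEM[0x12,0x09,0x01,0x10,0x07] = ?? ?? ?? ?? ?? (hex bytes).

MEM[0x12,0x09,0x01,0x10,0x07] = 78 c9 b4 c4 0c

D0: mem[0x07..0x0a] <- [0c 0e c9 ae]
D1: mem[0x0a..0x0f] <- [78 7b 58 bd da c4]
D2: mem[0x0b..0x10] <- [5e fc 78 7b 58 bd]
D3: mem[0x10..0x14] <- [5e fc 78 7b 58]
D4: mem[0x0b..0x11] <- [58 7b 58 bd da c4 65]
query mem[0x12]=0x78, mem[0x09]=0xc9, mem[0x01]=0xb4, mem[0x10]=0xc4, mem[0x07]=0x0c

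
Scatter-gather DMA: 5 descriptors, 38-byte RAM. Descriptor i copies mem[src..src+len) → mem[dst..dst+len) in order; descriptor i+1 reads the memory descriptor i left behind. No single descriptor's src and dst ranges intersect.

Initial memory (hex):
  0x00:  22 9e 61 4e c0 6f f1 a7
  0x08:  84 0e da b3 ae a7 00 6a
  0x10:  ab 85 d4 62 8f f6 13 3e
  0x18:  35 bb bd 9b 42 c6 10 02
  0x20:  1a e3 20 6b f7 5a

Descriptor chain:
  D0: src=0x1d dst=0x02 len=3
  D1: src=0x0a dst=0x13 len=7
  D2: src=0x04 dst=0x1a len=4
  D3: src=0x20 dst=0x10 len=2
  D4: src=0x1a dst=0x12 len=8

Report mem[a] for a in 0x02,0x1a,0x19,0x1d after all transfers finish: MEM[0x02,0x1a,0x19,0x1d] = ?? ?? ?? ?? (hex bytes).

MEM[0x02,0x1a,0x19,0x1d] = c6 02 e3 a7

[0] 0x1d->0x02 len=3 : c6 10 02
[1] 0x0a->0x13 len=7 : da b3 ae a7 00 6a ab
[2] 0x04->0x1a len=4 : 02 6f f1 a7
[3] 0x20->0x10 len=2 : 1a e3
[4] 0x1a->0x12 len=8 : 02 6f f1 a7 10 02 1a e3
query mem[0x02]=0xc6, mem[0x1a]=0x02, mem[0x19]=0xe3, mem[0x1d]=0xa7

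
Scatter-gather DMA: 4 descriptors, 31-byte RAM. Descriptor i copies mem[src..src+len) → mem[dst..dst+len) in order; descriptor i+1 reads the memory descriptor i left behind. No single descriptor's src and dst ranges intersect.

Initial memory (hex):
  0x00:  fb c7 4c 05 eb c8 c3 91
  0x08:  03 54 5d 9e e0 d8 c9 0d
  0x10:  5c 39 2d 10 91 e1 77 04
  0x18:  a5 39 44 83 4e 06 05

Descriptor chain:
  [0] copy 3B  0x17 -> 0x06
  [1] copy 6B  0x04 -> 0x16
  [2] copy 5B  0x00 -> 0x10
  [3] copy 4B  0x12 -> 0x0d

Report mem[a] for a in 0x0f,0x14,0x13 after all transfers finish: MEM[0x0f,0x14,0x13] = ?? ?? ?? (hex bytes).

MEM[0x0f,0x14,0x13] = eb eb 05

D0: mem[0x06..0x08] <- [04 a5 39]
D1: mem[0x16..0x1b] <- [eb c8 04 a5 39 54]
D2: mem[0x10..0x14] <- [fb c7 4c 05 eb]
D3: mem[0x0d..0x10] <- [4c 05 eb e1]
query mem[0x0f]=0xeb, mem[0x14]=0xeb, mem[0x13]=0x05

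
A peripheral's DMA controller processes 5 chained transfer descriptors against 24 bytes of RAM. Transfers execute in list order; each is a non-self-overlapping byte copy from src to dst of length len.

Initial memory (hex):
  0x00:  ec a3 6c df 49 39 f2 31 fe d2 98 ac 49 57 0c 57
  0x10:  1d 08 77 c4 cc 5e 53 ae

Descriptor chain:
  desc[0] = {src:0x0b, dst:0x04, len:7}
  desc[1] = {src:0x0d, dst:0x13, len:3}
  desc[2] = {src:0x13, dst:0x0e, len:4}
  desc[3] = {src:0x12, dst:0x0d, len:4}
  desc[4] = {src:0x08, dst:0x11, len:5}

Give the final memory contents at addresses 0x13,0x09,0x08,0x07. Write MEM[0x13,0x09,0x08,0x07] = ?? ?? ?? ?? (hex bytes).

MEM[0x13,0x09,0x08,0x07] = 08 1d 57 0c

#0 dst[0x04+7] := {0xac,0x49,0x57,0x0c,0x57,0x1d,0x08}
#1 dst[0x13+3] := {0x57,0x0c,0x57}
#2 dst[0x0e+4] := {0x57,0x0c,0x57,0x53}
#3 dst[0x0d+4] := {0x77,0x57,0x0c,0x57}
#4 dst[0x11+5] := {0x57,0x1d,0x08,0xac,0x49}
query mem[0x13]=0x08, mem[0x09]=0x1d, mem[0x08]=0x57, mem[0x07]=0x0c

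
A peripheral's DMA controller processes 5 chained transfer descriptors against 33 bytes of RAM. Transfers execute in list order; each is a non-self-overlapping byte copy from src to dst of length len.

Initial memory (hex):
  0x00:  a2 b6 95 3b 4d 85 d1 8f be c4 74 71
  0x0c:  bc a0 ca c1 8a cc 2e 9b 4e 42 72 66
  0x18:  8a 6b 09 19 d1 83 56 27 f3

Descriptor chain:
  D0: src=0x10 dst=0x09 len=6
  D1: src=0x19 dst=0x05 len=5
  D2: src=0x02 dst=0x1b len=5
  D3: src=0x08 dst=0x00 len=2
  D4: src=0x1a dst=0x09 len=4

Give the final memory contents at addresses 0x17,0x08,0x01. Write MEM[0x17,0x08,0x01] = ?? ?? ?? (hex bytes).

MEM[0x17,0x08,0x01] = 66 d1 83

#0 dst[0x09+6] := {0x8a,0xcc,0x2e,0x9b,0x4e,0x42}
#1 dst[0x05+5] := {0x6b,0x09,0x19,0xd1,0x83}
#2 dst[0x1b+5] := {0x95,0x3b,0x4d,0x6b,0x09}
#3 dst[0x00+2] := {0xd1,0x83}
#4 dst[0x09+4] := {0x09,0x95,0x3b,0x4d}
query mem[0x17]=0x66, mem[0x08]=0xd1, mem[0x01]=0x83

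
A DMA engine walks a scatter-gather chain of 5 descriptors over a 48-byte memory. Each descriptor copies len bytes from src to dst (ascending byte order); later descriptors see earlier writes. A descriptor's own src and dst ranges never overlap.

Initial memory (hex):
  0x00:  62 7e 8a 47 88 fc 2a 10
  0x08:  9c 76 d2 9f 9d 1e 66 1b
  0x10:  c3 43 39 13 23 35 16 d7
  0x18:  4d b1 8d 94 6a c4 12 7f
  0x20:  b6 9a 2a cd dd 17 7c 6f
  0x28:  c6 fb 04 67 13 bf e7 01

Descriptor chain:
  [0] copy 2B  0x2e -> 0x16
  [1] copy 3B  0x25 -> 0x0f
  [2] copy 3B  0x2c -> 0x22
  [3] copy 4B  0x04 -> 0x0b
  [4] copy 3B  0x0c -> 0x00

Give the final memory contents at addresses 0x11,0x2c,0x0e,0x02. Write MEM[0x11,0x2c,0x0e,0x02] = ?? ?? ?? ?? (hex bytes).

MEM[0x11,0x2c,0x0e,0x02] = 6f 13 10 10

[0] 0x2e->0x16 len=2 : e7 01
[1] 0x25->0x0f len=3 : 17 7c 6f
[2] 0x2c->0x22 len=3 : 13 bf e7
[3] 0x04->0x0b len=4 : 88 fc 2a 10
[4] 0x0c->0x00 len=3 : fc 2a 10
query mem[0x11]=0x6f, mem[0x2c]=0x13, mem[0x0e]=0x10, mem[0x02]=0x10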